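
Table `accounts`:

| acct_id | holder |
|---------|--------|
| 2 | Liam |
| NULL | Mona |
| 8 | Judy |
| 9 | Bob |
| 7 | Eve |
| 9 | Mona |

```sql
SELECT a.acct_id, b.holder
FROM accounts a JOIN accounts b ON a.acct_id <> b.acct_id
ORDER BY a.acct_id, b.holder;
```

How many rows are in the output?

INNER JOIN keeps only pairs where the ON condition holds.
Matching on a.acct_id <> b.acct_id. A NULL in a compared column never satisfies the condition.
- a row (acct_id=2): matches 4 b row(s) → 4 output row(s).
- a row (acct_id=NULL): no match → dropped.
- a row (acct_id=8): matches 4 b row(s) → 4 output row(s).
- a row (acct_id=9): matches 3 b row(s) → 3 output row(s).
- a row (acct_id=7): matches 4 b row(s) → 4 output row(s).
- a row (acct_id=9): matches 3 b row(s) → 3 output row(s).
Total: 18 rows.

18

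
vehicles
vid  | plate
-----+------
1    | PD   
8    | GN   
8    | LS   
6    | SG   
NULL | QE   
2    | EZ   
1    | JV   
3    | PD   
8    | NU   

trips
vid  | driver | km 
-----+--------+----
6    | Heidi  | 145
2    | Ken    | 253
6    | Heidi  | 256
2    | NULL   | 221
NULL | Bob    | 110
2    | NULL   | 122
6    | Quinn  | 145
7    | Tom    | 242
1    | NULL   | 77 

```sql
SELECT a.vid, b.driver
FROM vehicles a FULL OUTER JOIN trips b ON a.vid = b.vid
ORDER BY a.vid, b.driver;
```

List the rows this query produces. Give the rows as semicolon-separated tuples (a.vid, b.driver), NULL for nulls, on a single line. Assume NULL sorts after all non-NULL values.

FULL OUTER JOIN keeps every row from both sides; unmatched rows get NULL for the other side's columns.
Matching on a.vid = b.vid. A NULL in a compared column never satisfies the condition.
- a (vid=1) pairs with 1 row(s) of b.
- a (vid=8) has no partner → padded with NULL.
- a (vid=8) has no partner → padded with NULL.
- a (vid=6) pairs with 3 row(s) of b.
- a (vid=NULL) has no partner → padded with NULL.
- a (vid=2) pairs with 3 row(s) of b.
- a (vid=1) pairs with 1 row(s) of b.
- a (vid=3) has no partner → padded with NULL.
- a (vid=8) has no partner → padded with NULL.
- 2 row(s) from b found no a partner → padded with NULL.

(1, NULL); (1, NULL); (2, Ken); (2, NULL); (2, NULL); (3, NULL); (6, Heidi); (6, Heidi); (6, Quinn); (8, NULL); (8, NULL); (8, NULL); (NULL, Bob); (NULL, Tom); (NULL, NULL)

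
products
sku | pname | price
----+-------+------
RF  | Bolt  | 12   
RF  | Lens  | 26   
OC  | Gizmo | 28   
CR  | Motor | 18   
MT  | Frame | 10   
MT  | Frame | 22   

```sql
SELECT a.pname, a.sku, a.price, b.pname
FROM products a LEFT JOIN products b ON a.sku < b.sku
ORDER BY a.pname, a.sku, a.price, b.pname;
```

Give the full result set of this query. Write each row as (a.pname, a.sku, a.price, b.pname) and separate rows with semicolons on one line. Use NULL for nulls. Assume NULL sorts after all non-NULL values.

(Bolt, RF, 12, NULL); (Frame, MT, 10, Bolt); (Frame, MT, 10, Gizmo); (Frame, MT, 10, Lens); (Frame, MT, 22, Bolt); (Frame, MT, 22, Gizmo); (Frame, MT, 22, Lens); (Gizmo, OC, 28, Bolt); (Gizmo, OC, 28, Lens); (Lens, RF, 26, NULL); (Motor, CR, 18, Bolt); (Motor, CR, 18, Frame); (Motor, CR, 18, Frame); (Motor, CR, 18, Gizmo); (Motor, CR, 18, Lens)

LEFT JOIN keeps every row from `products a`; unmatched rows get NULL for `products b`'s columns.
Matching on a.sku < b.sku.
- a[0] sku=RF → no match; kept with NULLs on the b side.
- a[1] sku=RF → no match; kept with NULLs on the b side.
- a[2] sku=OC → 2 match(es) in b → 2 row(s).
- a[3] sku=CR → 5 match(es) in b → 5 row(s).
- a[4] sku=MT → 3 match(es) in b → 3 row(s).
- a[5] sku=MT → 3 match(es) in b → 3 row(s).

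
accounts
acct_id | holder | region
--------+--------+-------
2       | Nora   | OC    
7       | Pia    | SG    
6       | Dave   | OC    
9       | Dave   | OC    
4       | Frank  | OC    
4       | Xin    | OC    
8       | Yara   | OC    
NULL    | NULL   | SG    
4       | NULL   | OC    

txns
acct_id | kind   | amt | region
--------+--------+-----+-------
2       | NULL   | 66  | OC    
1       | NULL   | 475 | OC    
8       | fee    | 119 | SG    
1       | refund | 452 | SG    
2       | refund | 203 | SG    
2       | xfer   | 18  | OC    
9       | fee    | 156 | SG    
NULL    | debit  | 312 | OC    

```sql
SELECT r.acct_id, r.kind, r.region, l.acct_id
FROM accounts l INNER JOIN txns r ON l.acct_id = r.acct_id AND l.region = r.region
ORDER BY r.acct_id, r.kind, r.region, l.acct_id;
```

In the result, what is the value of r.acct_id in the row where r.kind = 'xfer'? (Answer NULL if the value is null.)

2

INNER JOIN keeps only pairs where the ON condition holds.
Matching on l.acct_id = r.acct_id AND l.region = r.region. A NULL in a compared column never satisfies the condition.
Matched pairs: 2.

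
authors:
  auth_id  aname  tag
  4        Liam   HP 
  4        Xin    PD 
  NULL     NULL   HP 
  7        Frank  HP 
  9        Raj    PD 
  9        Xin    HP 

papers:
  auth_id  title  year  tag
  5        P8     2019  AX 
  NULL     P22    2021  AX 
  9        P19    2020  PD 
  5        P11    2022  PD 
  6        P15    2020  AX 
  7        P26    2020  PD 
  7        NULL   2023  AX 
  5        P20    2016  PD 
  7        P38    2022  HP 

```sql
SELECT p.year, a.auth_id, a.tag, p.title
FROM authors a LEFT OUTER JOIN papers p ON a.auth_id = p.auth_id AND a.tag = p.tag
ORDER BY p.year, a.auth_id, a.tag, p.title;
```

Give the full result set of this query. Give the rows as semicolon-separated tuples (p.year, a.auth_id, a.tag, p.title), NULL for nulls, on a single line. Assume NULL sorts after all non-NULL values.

(2020, 9, PD, P19); (2022, 7, HP, P38); (NULL, 4, HP, NULL); (NULL, 4, PD, NULL); (NULL, 9, HP, NULL); (NULL, NULL, HP, NULL)

LEFT JOIN keeps every row from `authors`; unmatched rows get NULL for `papers`'s columns.
Matching on a.auth_id = p.auth_id AND a.tag = p.tag. A NULL in a compared column never satisfies the condition.
- auth_id=4, tag=HP: no p row matches, row kept with p columns NULL.
- auth_id=4, tag=PD: no p row matches, row kept with p columns NULL.
- auth_id=NULL, tag=HP: no p row matches, row kept with p columns NULL.
- auth_id=7, tag=HP: 1 matching p row(s), so 1 row(s) emitted.
- auth_id=9, tag=PD: 1 matching p row(s), so 1 row(s) emitted.
- auth_id=9, tag=HP: no p row matches, row kept with p columns NULL.
After projecting and ordering:
p.year | a.auth_id | a.tag | p.title
2020 | 9 | PD | P19
2022 | 7 | HP | P38
NULL | 4 | HP | NULL
NULL | 4 | PD | NULL
NULL | 9 | HP | NULL
NULL | NULL | HP | NULL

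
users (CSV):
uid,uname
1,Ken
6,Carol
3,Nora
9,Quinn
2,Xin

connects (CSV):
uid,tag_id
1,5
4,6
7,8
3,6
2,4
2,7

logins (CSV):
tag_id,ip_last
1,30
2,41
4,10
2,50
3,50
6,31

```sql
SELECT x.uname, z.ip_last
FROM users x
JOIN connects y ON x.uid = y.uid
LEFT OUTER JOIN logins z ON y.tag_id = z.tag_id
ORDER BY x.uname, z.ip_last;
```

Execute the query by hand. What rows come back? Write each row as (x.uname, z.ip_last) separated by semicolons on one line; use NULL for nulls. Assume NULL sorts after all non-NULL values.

Evaluate left to right. First `users x INNER JOIN connects y` on uid: 4 row(s).
Then LEFT JOIN `logins z` on tag_id: each of those 4 rows is kept; rows whose y.tag_id has no match in z get NULL for z's columns.

(Ken, NULL); (Nora, 31); (Xin, 10); (Xin, NULL)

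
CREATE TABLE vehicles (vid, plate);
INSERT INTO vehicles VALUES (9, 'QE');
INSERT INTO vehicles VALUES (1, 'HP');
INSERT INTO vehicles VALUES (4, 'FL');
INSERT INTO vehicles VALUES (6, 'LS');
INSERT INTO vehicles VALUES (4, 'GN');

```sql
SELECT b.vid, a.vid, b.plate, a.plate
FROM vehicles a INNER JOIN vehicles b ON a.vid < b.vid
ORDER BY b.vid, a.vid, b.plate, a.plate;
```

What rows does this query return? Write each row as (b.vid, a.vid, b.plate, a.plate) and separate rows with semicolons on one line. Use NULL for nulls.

INNER JOIN keeps only pairs where the ON condition holds.
Matching on a.vid < b.vid.
- a (vid=9) has no partner → excluded.
- a (vid=1) pairs with 4 row(s) of b.
- a (vid=4) pairs with 2 row(s) of b.
- a (vid=6) pairs with 1 row(s) of b.
- a (vid=4) pairs with 2 row(s) of b.
After projecting and ordering:
b.vid | a.vid | b.plate | a.plate
4 | 1 | FL | HP
4 | 1 | GN | HP
6 | 1 | LS | HP
6 | 4 | LS | FL
6 | 4 | LS | GN
9 | 1 | QE | HP
9 | 4 | QE | FL
9 | 4 | QE | GN
9 | 6 | QE | LS

(4, 1, FL, HP); (4, 1, GN, HP); (6, 1, LS, HP); (6, 4, LS, FL); (6, 4, LS, GN); (9, 1, QE, HP); (9, 4, QE, FL); (9, 4, QE, GN); (9, 6, QE, LS)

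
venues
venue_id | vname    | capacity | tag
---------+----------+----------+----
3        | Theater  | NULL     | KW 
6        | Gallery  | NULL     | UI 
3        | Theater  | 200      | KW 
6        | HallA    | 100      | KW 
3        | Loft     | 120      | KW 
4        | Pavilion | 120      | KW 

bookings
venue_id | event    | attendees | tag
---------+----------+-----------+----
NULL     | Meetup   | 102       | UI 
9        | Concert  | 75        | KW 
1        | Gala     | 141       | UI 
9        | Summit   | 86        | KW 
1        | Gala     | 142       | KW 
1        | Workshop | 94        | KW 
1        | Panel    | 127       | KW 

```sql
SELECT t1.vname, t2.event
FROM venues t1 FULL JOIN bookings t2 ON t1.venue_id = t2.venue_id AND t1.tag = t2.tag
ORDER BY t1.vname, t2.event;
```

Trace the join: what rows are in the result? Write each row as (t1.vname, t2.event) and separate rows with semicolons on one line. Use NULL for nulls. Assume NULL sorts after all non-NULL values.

(Gallery, NULL); (HallA, NULL); (Loft, NULL); (Pavilion, NULL); (Theater, NULL); (Theater, NULL); (NULL, Concert); (NULL, Gala); (NULL, Gala); (NULL, Meetup); (NULL, Panel); (NULL, Summit); (NULL, Workshop)

FULL OUTER JOIN keeps every row from both sides; unmatched rows get NULL for the other side's columns.
Matching on t1.venue_id = t2.venue_id AND t1.tag = t2.tag. A NULL in a compared column never satisfies the condition.
- t1 (venue_id=3, tag=KW) has no partner → padded with NULL.
- t1 (venue_id=6, tag=UI) has no partner → padded with NULL.
- t1 (venue_id=3, tag=KW) has no partner → padded with NULL.
- t1 (venue_id=6, tag=KW) has no partner → padded with NULL.
- t1 (venue_id=3, tag=KW) has no partner → padded with NULL.
- t1 (venue_id=4, tag=KW) has no partner → padded with NULL.
- 7 t2 row(s) had no t1 match → kept, t1 columns NULL.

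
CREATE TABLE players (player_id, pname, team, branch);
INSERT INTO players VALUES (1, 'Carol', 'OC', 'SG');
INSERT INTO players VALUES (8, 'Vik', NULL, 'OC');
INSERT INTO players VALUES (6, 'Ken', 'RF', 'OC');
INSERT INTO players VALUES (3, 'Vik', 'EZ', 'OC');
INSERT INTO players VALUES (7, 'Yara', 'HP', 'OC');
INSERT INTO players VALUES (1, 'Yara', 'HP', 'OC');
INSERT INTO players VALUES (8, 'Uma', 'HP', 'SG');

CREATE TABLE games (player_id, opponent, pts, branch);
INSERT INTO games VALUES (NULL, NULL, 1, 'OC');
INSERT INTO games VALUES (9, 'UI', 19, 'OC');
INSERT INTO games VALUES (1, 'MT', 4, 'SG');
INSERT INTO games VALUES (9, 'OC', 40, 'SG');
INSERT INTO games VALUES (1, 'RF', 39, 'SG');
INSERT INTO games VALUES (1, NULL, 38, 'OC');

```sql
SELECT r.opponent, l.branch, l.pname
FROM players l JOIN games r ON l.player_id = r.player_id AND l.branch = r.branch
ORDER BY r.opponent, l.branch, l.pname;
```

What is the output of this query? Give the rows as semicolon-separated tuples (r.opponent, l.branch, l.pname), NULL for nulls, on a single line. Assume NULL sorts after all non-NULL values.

INNER JOIN keeps only pairs where the ON condition holds.
Matching on l.player_id = r.player_id AND l.branch = r.branch. A NULL in a compared column never satisfies the condition.
- l (player_id=1, branch=SG) pairs with 2 row(s) of r.
- l (player_id=8, branch=OC) has no partner → excluded.
- l (player_id=6, branch=OC) has no partner → excluded.
- l (player_id=3, branch=OC) has no partner → excluded.
- l (player_id=7, branch=OC) has no partner → excluded.
- l (player_id=1, branch=OC) pairs with 1 row(s) of r.
- l (player_id=8, branch=SG) has no partner → excluded.
After projecting and ordering:
r.opponent | l.branch | l.pname
MT | SG | Carol
RF | SG | Carol
NULL | OC | Yara

(MT, SG, Carol); (RF, SG, Carol); (NULL, OC, Yara)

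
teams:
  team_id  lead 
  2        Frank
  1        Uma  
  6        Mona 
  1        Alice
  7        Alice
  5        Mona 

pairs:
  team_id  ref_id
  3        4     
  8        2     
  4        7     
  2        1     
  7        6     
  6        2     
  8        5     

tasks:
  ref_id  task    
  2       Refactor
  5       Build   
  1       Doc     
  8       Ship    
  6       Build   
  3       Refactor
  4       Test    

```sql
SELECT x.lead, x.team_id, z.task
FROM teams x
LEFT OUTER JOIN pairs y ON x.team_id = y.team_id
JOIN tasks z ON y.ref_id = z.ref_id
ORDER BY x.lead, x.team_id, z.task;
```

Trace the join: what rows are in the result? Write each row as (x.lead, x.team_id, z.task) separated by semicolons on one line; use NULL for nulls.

(Alice, 7, Build); (Frank, 2, Doc); (Mona, 6, Refactor)

Evaluate left to right. First `teams x LEFT JOIN pairs y` on team_id: 6 row(s).
Then INNER JOIN `tasks z` on ref_id: keep only rows whose y.ref_id appears in z.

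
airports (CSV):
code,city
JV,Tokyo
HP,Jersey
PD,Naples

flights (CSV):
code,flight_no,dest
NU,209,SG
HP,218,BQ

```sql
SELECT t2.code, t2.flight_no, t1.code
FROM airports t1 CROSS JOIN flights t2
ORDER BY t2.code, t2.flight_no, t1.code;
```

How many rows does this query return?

CROSS JOIN pairs every row of `airports` with every row of `flights`: 3 × 2 = 6 rows.

6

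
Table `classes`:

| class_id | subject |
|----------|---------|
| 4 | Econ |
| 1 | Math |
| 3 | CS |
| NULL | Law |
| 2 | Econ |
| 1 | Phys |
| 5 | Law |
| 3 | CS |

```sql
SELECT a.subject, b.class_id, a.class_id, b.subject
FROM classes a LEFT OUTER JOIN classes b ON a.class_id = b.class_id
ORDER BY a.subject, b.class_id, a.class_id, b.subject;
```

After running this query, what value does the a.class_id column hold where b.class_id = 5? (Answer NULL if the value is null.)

LEFT JOIN keeps every row from `classes a`; unmatched rows get NULL for `classes b`'s columns.
Matching on a.class_id = b.class_id. A NULL in a compared column never satisfies the condition.
Matched pairs: 11; unmatched a rows kept: 1.

5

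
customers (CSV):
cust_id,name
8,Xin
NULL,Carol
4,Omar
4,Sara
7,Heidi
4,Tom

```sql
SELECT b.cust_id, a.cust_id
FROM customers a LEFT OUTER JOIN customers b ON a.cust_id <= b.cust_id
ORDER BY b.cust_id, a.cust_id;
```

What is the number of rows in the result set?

19

LEFT JOIN keeps every row from `customers a`; unmatched rows get NULL for `customers b`'s columns.
Matching on a.cust_id <= b.cust_id. A NULL in a compared column never satisfies the condition.
- cust_id=8: 1 matching b row(s), so 1 row(s) emitted.
- cust_id=NULL: no b row matches, row kept with b columns NULL.
- cust_id=4: 5 matching b row(s), so 5 row(s) emitted.
- cust_id=4: 5 matching b row(s), so 5 row(s) emitted.
- cust_id=7: 2 matching b row(s), so 2 row(s) emitted.
- cust_id=4: 5 matching b row(s), so 5 row(s) emitted.
Total: 18 matched + 1 padded = 19 rows.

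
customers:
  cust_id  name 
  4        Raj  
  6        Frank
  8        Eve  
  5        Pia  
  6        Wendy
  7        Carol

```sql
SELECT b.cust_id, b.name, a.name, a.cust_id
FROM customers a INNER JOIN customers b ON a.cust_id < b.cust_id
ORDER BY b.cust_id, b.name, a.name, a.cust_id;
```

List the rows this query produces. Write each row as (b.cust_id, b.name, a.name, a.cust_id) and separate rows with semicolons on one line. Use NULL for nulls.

(5, Pia, Raj, 4); (6, Frank, Pia, 5); (6, Frank, Raj, 4); (6, Wendy, Pia, 5); (6, Wendy, Raj, 4); (7, Carol, Frank, 6); (7, Carol, Pia, 5); (7, Carol, Raj, 4); (7, Carol, Wendy, 6); (8, Eve, Carol, 7); (8, Eve, Frank, 6); (8, Eve, Pia, 5); (8, Eve, Raj, 4); (8, Eve, Wendy, 6)

INNER JOIN keeps only pairs where the ON condition holds.
Matching on a.cust_id < b.cust_id.
- a[0] cust_id=4 → 5 match(es) in b → 5 row(s).
- a[1] cust_id=6 → 2 match(es) in b → 2 row(s).
- a[2] cust_id=8 → no match; dropped.
- a[3] cust_id=5 → 4 match(es) in b → 4 row(s).
- a[4] cust_id=6 → 2 match(es) in b → 2 row(s).
- a[5] cust_id=7 → 1 match(es) in b → 1 row(s).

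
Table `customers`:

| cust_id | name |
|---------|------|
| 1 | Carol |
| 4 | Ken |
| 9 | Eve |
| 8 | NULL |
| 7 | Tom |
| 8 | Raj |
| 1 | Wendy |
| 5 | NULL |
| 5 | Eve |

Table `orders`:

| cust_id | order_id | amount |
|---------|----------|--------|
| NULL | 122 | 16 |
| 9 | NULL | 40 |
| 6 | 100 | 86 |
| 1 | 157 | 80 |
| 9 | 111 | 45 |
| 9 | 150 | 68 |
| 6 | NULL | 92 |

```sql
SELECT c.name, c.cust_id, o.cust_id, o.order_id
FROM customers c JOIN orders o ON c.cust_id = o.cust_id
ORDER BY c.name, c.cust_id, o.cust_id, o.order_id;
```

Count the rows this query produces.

5

INNER JOIN keeps only pairs where the ON condition holds.
Matching on c.cust_id = o.cust_id. A NULL in a compared column never satisfies the condition.
Matched pairs: 5.
Total: 5 rows.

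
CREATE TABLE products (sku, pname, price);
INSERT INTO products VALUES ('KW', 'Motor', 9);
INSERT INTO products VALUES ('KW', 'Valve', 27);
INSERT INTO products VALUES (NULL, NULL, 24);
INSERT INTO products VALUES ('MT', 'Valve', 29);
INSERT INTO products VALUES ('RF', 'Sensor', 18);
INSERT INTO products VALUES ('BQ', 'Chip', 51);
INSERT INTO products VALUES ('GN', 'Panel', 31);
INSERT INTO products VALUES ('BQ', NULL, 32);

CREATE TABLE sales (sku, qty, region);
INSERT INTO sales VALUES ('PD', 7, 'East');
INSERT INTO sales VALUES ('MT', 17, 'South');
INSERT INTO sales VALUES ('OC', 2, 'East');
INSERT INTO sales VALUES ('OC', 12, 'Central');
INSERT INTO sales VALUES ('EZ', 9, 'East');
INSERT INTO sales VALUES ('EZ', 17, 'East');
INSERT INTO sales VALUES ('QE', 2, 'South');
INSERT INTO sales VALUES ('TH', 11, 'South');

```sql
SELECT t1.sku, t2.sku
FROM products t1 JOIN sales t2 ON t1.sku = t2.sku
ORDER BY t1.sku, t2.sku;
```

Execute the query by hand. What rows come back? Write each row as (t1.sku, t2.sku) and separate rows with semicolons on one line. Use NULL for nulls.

(MT, MT)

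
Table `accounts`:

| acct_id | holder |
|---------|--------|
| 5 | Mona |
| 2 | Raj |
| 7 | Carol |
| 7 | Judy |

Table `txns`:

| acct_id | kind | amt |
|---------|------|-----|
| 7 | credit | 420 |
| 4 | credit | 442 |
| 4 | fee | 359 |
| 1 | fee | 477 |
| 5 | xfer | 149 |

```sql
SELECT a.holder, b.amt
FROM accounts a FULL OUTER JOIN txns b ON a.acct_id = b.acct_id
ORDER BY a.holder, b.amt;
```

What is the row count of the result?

7

FULL OUTER JOIN keeps every row from both sides; unmatched rows get NULL for the other side's columns.
Matching on a.acct_id = b.acct_id.
- a row (acct_id=5): matches 1 b row(s) → 1 output row(s).
- a row (acct_id=2): no match → kept, b columns NULL.
- a row (acct_id=7): matches 1 b row(s) → 1 output row(s).
- a row (acct_id=7): matches 1 b row(s) → 1 output row(s).
- 3 b row(s) had no a match → kept, a columns NULL.
Total: 3 matched + 4 padded = 7 rows.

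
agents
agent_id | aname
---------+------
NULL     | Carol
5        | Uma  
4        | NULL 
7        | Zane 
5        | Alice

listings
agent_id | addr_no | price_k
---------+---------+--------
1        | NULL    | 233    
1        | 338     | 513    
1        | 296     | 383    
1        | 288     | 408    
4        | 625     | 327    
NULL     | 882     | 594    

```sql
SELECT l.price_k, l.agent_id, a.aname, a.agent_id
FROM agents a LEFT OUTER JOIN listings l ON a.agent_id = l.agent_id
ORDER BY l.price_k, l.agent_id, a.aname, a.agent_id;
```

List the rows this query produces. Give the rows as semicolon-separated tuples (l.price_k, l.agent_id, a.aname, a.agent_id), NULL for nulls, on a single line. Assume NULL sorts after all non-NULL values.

LEFT JOIN keeps every row from `agents`; unmatched rows get NULL for `listings`'s columns.
Matching on a.agent_id = l.agent_id. A NULL in a compared column never satisfies the condition.
Matched pairs: 1; unmatched a rows kept: 4.

(327, 4, NULL, 4); (NULL, NULL, Alice, 5); (NULL, NULL, Carol, NULL); (NULL, NULL, Uma, 5); (NULL, NULL, Zane, 7)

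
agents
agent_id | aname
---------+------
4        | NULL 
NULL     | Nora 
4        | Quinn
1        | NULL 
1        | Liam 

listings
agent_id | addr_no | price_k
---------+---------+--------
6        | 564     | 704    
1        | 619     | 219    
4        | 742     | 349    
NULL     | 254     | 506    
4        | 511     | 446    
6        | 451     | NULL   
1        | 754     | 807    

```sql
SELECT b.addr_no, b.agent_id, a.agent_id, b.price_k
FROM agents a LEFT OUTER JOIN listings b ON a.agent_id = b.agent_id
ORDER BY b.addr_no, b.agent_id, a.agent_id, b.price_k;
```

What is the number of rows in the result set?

LEFT JOIN keeps every row from `agents`; unmatched rows get NULL for `listings`'s columns.
Matching on a.agent_id = b.agent_id. A NULL in a compared column never satisfies the condition.
- a (agent_id=4) pairs with 2 row(s) of b.
- a (agent_id=NULL) has no partner → padded with NULL.
- a (agent_id=4) pairs with 2 row(s) of b.
- a (agent_id=1) pairs with 2 row(s) of b.
- a (agent_id=1) pairs with 2 row(s) of b.
Total: 8 matched + 1 padded = 9 rows.

9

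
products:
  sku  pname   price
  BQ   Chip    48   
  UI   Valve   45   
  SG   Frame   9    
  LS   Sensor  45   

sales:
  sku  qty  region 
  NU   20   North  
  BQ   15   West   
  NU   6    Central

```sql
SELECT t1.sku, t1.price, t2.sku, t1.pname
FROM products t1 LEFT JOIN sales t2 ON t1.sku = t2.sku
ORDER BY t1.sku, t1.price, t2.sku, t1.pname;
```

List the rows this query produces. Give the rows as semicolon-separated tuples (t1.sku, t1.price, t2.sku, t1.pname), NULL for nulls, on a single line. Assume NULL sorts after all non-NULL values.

LEFT JOIN keeps every row from `products`; unmatched rows get NULL for `sales`'s columns.
Matching on t1.sku = t2.sku.
- t1 row (sku=BQ): matches 1 t2 row(s) → 1 output row(s).
- t1 row (sku=UI): no match → kept, t2 columns NULL.
- t1 row (sku=SG): no match → kept, t2 columns NULL.
- t1 row (sku=LS): no match → kept, t2 columns NULL.
After projecting and ordering:
t1.sku | t1.price | t2.sku | t1.pname
BQ | 48 | BQ | Chip
LS | 45 | NULL | Sensor
SG | 9 | NULL | Frame
UI | 45 | NULL | Valve

(BQ, 48, BQ, Chip); (LS, 45, NULL, Sensor); (SG, 9, NULL, Frame); (UI, 45, NULL, Valve)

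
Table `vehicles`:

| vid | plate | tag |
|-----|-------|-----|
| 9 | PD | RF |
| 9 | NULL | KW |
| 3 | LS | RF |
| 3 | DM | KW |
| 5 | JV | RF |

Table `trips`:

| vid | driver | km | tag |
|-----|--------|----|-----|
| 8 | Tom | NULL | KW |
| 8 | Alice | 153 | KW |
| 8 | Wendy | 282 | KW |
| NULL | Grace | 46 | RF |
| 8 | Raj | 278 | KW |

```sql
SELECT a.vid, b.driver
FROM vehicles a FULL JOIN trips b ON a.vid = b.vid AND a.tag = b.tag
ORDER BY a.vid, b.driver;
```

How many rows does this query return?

10

FULL OUTER JOIN keeps every row from both sides; unmatched rows get NULL for the other side's columns.
Matching on a.vid = b.vid AND a.tag = b.tag. A NULL in a compared column never satisfies the condition.
Matched pairs: 0; unmatched a rows kept: 5; unmatched b rows kept: 5.
Total: 0 matched + 10 padded = 10 rows.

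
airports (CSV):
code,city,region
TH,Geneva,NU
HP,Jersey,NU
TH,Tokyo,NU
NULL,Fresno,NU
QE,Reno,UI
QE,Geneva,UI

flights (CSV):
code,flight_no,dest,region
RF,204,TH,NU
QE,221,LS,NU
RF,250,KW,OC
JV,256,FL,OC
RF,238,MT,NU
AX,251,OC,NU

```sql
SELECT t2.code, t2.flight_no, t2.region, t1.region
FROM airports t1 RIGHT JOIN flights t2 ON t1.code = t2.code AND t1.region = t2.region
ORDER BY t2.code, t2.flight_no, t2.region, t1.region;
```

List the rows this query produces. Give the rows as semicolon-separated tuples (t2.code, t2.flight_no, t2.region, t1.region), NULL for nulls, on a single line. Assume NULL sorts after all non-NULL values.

RIGHT JOIN keeps every row from `flights`; unmatched rows get NULL for `airports`'s columns.
Matching on t1.code = t2.code AND t1.region = t2.region. A NULL in a compared column never satisfies the condition.
Matched pairs: 0; unmatched t2 rows kept: 6.

(AX, 251, NU, NULL); (JV, 256, OC, NULL); (QE, 221, NU, NULL); (RF, 204, NU, NULL); (RF, 238, NU, NULL); (RF, 250, OC, NULL)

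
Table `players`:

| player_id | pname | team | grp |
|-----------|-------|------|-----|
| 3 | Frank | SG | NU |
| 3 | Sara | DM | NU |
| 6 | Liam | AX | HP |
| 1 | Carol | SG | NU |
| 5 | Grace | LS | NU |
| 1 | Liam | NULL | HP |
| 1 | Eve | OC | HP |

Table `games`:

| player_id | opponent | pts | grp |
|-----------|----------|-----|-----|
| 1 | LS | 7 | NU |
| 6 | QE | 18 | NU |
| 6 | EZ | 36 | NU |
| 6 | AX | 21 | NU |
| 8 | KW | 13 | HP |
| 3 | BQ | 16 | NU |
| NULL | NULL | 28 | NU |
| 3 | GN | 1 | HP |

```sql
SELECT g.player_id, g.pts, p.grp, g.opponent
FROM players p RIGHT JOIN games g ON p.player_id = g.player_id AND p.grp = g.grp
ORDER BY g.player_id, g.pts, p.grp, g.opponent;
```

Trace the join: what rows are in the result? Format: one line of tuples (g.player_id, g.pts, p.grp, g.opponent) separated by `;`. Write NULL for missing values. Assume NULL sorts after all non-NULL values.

RIGHT JOIN keeps every row from `games`; unmatched rows get NULL for `players`'s columns.
Matching on p.player_id = g.player_id AND p.grp = g.grp. A NULL in a compared column never satisfies the condition.
- p row (player_id=3, grp=NU): matches 1 g row(s) → 1 output row(s).
- p row (player_id=3, grp=NU): matches 1 g row(s) → 1 output row(s).
- p row (player_id=6, grp=HP): no match.
- p row (player_id=1, grp=NU): matches 1 g row(s) → 1 output row(s).
- p row (player_id=5, grp=NU): no match.
- p row (player_id=1, grp=HP): no match.
- p row (player_id=1, grp=HP): no match.
- 6 g row(s) had no p match → kept, p columns NULL.
After projecting and ordering:
g.player_id | g.pts | p.grp | g.opponent
1 | 7 | NU | LS
3 | 1 | NULL | GN
3 | 16 | NU | BQ
3 | 16 | NU | BQ
6 | 18 | NULL | QE
6 | 21 | NULL | AX
6 | 36 | NULL | EZ
8 | 13 | NULL | KW
NULL | 28 | NULL | NULL

(1, 7, NU, LS); (3, 1, NULL, GN); (3, 16, NU, BQ); (3, 16, NU, BQ); (6, 18, NULL, QE); (6, 21, NULL, AX); (6, 36, NULL, EZ); (8, 13, NULL, KW); (NULL, 28, NULL, NULL)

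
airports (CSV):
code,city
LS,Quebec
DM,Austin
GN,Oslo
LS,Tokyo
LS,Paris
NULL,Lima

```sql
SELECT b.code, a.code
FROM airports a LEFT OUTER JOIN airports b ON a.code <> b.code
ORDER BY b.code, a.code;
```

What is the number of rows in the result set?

15

LEFT JOIN keeps every row from `airports a`; unmatched rows get NULL for `airports b`'s columns.
Matching on a.code <> b.code. A NULL in a compared column never satisfies the condition.
Matched pairs: 14; unmatched a rows kept: 1.
Total: 14 matched + 1 padded = 15 rows.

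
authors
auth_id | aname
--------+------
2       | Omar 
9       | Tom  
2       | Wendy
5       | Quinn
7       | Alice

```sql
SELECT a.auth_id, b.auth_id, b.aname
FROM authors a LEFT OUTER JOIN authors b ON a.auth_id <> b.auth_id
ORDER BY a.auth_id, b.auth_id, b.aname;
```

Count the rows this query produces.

18

LEFT JOIN keeps every row from `authors a`; unmatched rows get NULL for `authors b`'s columns.
Matching on a.auth_id <> b.auth_id.
- a[0] auth_id=2 → 3 match(es) in b → 3 row(s).
- a[1] auth_id=9 → 4 match(es) in b → 4 row(s).
- a[2] auth_id=2 → 3 match(es) in b → 3 row(s).
- a[3] auth_id=5 → 4 match(es) in b → 4 row(s).
- a[4] auth_id=7 → 4 match(es) in b → 4 row(s).
Total: 18 rows.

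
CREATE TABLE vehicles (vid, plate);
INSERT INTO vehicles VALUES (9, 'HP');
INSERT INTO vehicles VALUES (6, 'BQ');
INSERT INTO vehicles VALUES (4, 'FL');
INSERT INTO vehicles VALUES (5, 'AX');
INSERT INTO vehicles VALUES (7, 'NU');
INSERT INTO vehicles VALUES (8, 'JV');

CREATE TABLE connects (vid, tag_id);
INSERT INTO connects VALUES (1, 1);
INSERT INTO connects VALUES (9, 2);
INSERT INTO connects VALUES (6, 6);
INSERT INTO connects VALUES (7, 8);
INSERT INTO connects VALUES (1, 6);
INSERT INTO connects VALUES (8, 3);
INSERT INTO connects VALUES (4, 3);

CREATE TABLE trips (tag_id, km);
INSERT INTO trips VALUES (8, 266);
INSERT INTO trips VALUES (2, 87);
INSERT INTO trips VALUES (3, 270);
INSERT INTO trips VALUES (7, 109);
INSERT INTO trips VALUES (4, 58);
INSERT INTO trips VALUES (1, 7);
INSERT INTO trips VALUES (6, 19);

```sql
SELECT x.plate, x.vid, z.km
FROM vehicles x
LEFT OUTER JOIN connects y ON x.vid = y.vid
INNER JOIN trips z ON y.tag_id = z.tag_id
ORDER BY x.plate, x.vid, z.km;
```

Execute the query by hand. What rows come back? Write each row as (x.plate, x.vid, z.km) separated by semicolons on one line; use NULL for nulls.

Step 1 — x LEFT JOIN y on vid → 6 row(s).
Then INNER JOIN `trips z` on tag_id: keep only rows whose y.tag_id appears in z.

(BQ, 6, 19); (FL, 4, 270); (HP, 9, 87); (JV, 8, 270); (NU, 7, 266)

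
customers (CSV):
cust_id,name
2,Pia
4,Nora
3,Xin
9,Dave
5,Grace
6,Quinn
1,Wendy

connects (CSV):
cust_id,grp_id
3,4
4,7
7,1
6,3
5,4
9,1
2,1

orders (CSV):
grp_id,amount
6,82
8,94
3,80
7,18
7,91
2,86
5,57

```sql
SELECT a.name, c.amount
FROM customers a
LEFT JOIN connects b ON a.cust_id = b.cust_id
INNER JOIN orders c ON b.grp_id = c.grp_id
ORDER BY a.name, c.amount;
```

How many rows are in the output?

3

Step 1 — a LEFT JOIN b on cust_id → 7 row(s).
Then INNER JOIN `orders c` on grp_id: keep only rows whose b.grp_id appears in c.
Result: 3 row(s).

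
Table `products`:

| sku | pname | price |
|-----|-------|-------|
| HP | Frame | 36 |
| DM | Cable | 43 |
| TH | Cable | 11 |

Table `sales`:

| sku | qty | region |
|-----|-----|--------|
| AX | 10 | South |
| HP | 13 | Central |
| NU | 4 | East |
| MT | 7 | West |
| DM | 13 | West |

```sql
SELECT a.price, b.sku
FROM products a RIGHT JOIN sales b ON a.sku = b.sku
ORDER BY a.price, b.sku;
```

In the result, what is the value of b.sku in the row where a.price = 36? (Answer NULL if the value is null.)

HP

RIGHT JOIN keeps every row from `sales`; unmatched rows get NULL for `products`'s columns.
Matching on a.sku = b.sku.
Matched pairs: 2; unmatched b rows kept: 3.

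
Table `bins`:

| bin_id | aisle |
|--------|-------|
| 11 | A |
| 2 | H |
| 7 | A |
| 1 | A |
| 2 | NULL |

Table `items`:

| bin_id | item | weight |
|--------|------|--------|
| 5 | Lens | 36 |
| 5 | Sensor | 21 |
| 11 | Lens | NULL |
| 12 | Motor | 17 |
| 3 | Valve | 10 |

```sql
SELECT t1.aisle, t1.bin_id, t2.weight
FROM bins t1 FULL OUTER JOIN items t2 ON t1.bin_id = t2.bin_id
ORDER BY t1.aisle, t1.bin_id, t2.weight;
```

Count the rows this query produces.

FULL OUTER JOIN keeps every row from both sides; unmatched rows get NULL for the other side's columns.
Matching on t1.bin_id = t2.bin_id.
- bin_id=11: 1 matching t2 row(s), so 1 row(s) emitted.
- bin_id=2: no t2 row matches, row kept with t2 columns NULL.
- bin_id=7: no t2 row matches, row kept with t2 columns NULL.
- bin_id=1: no t2 row matches, row kept with t2 columns NULL.
- bin_id=2: no t2 row matches, row kept with t2 columns NULL.
- plus 4 unmatched t2 row(s), each kept with NULL t1 columns.
Total: 1 matched + 8 padded = 9 rows.

9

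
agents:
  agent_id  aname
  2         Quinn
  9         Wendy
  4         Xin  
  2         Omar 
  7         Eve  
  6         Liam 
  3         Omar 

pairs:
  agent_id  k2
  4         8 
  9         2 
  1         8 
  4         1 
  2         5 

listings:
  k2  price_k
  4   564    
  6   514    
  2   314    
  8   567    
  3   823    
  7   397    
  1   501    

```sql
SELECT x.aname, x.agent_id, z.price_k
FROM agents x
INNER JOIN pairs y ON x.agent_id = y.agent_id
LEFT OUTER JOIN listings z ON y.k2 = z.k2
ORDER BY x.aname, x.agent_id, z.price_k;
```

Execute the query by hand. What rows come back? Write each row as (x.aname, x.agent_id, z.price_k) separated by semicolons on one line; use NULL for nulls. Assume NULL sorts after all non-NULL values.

(Omar, 2, NULL); (Quinn, 2, NULL); (Wendy, 9, 314); (Xin, 4, 501); (Xin, 4, 567)

Step 1 — x INNER JOIN y on agent_id → 5 row(s).
Then LEFT JOIN `listings z` on k2: each of those 5 rows is kept; rows whose y.k2 has no match in z get NULL for z's columns.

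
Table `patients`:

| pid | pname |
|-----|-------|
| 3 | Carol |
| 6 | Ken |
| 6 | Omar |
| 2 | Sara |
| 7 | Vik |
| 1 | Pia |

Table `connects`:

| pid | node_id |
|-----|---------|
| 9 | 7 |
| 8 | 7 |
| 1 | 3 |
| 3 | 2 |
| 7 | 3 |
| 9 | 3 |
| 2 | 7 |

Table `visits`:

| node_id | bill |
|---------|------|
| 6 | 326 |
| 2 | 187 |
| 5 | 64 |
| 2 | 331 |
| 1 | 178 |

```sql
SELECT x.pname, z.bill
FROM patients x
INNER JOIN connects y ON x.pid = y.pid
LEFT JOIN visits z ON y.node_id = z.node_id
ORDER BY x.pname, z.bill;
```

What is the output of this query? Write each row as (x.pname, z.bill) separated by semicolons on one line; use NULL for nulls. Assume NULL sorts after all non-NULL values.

(Carol, 187); (Carol, 331); (Pia, NULL); (Sara, NULL); (Vik, NULL)

Joins associate left-to-right: patients INNER JOIN connects on pid gives 4 intermediate row(s).
Then LEFT JOIN `visits z` on node_id: each of those 4 rows is kept; rows whose y.node_id has no match in z get NULL for z's columns.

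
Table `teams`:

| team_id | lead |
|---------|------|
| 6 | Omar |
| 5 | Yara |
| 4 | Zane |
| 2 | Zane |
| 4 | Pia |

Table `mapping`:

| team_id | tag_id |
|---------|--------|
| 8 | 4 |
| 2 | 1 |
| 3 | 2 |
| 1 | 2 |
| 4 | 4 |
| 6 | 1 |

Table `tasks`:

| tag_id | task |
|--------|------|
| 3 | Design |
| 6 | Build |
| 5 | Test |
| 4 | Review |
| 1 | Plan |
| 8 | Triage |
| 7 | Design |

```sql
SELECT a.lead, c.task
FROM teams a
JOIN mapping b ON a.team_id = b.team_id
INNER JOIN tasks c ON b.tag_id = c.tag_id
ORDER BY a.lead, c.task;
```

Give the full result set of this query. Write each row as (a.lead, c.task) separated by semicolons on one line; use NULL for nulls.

(Omar, Plan); (Pia, Review); (Zane, Plan); (Zane, Review)

Joins associate left-to-right: teams INNER JOIN mapping on team_id gives 4 intermediate row(s).
Then INNER JOIN `tasks c` on tag_id: keep only rows whose b.tag_id appears in c.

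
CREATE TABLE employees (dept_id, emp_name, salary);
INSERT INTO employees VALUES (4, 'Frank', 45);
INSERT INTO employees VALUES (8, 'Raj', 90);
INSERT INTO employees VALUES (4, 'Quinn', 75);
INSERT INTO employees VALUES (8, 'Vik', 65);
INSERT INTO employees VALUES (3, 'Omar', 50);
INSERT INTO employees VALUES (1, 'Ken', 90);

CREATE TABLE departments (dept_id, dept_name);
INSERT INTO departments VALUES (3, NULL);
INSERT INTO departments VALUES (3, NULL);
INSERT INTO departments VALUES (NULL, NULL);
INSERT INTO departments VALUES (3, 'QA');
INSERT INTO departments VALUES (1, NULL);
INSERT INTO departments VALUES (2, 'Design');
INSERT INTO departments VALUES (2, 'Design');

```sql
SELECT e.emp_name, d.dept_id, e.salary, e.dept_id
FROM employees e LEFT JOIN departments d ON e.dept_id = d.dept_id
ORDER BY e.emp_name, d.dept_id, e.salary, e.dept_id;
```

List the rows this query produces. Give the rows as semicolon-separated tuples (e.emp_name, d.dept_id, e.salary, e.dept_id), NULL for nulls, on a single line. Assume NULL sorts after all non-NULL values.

(Frank, NULL, 45, 4); (Ken, 1, 90, 1); (Omar, 3, 50, 3); (Omar, 3, 50, 3); (Omar, 3, 50, 3); (Quinn, NULL, 75, 4); (Raj, NULL, 90, 8); (Vik, NULL, 65, 8)

LEFT JOIN keeps every row from `employees`; unmatched rows get NULL for `departments`'s columns.
Matching on e.dept_id = d.dept_id. A NULL in a compared column never satisfies the condition.
- e (dept_id=4) has no partner → padded with NULL.
- e (dept_id=8) has no partner → padded with NULL.
- e (dept_id=4) has no partner → padded with NULL.
- e (dept_id=8) has no partner → padded with NULL.
- e (dept_id=3) pairs with 3 row(s) of d.
- e (dept_id=1) pairs with 1 row(s) of d.
After projecting and ordering:
e.emp_name | d.dept_id | e.salary | e.dept_id
Frank | NULL | 45 | 4
Ken | 1 | 90 | 1
Omar | 3 | 50 | 3
Omar | 3 | 50 | 3
Omar | 3 | 50 | 3
Quinn | NULL | 75 | 4
Raj | NULL | 90 | 8
Vik | NULL | 65 | 8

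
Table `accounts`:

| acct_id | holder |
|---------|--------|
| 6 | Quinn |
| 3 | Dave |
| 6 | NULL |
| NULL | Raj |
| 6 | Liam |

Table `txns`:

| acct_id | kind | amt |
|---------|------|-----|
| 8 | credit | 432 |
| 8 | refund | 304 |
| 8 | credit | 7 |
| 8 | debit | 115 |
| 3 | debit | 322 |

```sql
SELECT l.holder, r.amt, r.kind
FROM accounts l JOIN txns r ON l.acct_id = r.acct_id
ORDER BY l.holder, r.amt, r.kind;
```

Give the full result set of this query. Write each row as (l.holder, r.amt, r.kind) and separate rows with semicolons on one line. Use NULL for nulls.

(Dave, 322, debit)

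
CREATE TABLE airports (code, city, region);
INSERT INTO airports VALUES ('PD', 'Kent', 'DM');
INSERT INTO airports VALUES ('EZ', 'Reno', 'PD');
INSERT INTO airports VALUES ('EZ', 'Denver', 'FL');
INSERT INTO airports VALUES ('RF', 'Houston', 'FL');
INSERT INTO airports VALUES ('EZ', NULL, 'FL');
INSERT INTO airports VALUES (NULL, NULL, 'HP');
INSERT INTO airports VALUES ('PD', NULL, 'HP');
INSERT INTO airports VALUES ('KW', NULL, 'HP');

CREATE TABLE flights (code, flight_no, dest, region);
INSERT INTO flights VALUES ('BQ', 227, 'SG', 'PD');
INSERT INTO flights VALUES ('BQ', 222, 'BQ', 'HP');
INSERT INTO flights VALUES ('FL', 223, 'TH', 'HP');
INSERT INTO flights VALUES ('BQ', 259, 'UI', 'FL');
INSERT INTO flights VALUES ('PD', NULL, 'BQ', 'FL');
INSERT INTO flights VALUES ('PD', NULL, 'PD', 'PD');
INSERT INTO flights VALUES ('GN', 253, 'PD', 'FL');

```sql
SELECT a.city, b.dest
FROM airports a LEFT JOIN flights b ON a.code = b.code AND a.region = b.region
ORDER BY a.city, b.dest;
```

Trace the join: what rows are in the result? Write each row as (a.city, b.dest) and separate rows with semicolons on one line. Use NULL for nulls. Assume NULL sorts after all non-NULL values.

(Denver, NULL); (Houston, NULL); (Kent, NULL); (Reno, NULL); (NULL, NULL); (NULL, NULL); (NULL, NULL); (NULL, NULL)

LEFT JOIN keeps every row from `airports`; unmatched rows get NULL for `flights`'s columns.
Matching on a.code = b.code AND a.region = b.region. A NULL in a compared column never satisfies the condition.
- a[0] code=PD, region=DM → no match; kept with NULLs on the b side.
- a[1] code=EZ, region=PD → no match; kept with NULLs on the b side.
- a[2] code=EZ, region=FL → no match; kept with NULLs on the b side.
- a[3] code=RF, region=FL → no match; kept with NULLs on the b side.
- a[4] code=EZ, region=FL → no match; kept with NULLs on the b side.
- a[5] code=NULL, region=HP → no match; kept with NULLs on the b side.
- a[6] code=PD, region=HP → no match; kept with NULLs on the b side.
- a[7] code=KW, region=HP → no match; kept with NULLs on the b side.
After projecting and ordering:
a.city | b.dest
Denver | NULL
Houston | NULL
Kent | NULL
Reno | NULL
NULL | NULL
NULL | NULL
NULL | NULL
NULL | NULL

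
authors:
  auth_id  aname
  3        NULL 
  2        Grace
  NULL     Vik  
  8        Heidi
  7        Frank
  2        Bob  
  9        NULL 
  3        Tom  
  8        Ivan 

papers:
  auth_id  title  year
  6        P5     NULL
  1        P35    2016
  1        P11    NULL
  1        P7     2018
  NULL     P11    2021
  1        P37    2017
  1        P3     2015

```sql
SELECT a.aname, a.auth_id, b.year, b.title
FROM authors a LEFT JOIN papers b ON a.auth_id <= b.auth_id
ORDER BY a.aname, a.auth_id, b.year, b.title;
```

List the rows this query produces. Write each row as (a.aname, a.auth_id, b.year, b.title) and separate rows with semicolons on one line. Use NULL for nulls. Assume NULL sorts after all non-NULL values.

(Bob, 2, NULL, P5); (Frank, 7, NULL, NULL); (Grace, 2, NULL, P5); (Heidi, 8, NULL, NULL); (Ivan, 8, NULL, NULL); (Tom, 3, NULL, P5); (Vik, NULL, NULL, NULL); (NULL, 3, NULL, P5); (NULL, 9, NULL, NULL)

LEFT JOIN keeps every row from `authors`; unmatched rows get NULL for `papers`'s columns.
Matching on a.auth_id <= b.auth_id. A NULL in a compared column never satisfies the condition.
Matched pairs: 4; unmatched a rows kept: 5.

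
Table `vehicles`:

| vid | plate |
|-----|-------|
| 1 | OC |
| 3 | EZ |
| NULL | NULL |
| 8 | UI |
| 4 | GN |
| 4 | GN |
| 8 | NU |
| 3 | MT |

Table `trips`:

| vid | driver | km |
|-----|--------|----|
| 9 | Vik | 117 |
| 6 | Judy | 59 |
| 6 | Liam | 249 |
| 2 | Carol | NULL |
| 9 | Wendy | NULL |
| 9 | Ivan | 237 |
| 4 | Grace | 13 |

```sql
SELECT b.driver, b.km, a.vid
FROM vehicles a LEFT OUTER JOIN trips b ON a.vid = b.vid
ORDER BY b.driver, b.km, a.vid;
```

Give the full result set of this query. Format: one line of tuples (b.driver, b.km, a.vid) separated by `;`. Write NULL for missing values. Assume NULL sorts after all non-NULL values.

LEFT JOIN keeps every row from `vehicles`; unmatched rows get NULL for `trips`'s columns.
Matching on a.vid = b.vid. A NULL in a compared column never satisfies the condition.
Matched pairs: 2; unmatched a rows kept: 6.

(Grace, 13, 4); (Grace, 13, 4); (NULL, NULL, 1); (NULL, NULL, 3); (NULL, NULL, 3); (NULL, NULL, 8); (NULL, NULL, 8); (NULL, NULL, NULL)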